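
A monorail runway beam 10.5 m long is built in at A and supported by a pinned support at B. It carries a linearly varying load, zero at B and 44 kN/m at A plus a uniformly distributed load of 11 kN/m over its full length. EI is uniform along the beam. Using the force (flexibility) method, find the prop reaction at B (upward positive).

R_B = 89.51 kN

Release the roller at B. Primary structure: cantilever fixed at A.
Primary-structure tip deflection at B by superposition:
  triangular load, peak 44 at the fixed end: w₀L⁴/(30EI) = 17827/EI
  UDL 11: wL⁴/(8EI) = 16713/EI
  δ_0 = 34541/EI
Flexibility coefficient — unit upward force at B: δ_{BB} = L³/(3EI) = 385.9/EI.
Compatibility at B: δ_0 − R_B·δ_{BB} = 0, so R_B = 34541/385.9 = 89.51 kN.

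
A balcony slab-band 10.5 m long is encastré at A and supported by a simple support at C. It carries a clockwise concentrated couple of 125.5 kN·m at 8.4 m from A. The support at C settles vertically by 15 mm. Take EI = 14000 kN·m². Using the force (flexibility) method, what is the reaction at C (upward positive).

Release the roller at C. Primary structure: cantilever fixed at A.
Free-end deflection of the primary structure under the applied loading (downward +):
  clockwise couple 125.5 at a = 8.4: M₀a(2L − a)/(2EI) = 6641/EI
Tip deflection under a unit load at C: L³/(3EI) = 385.9/EI.
With EI = 14000 kN·m²: δ_0 = 0.47439 m and δ_{CC} = 0.027563 m/kN.
Compatibility — the beam at C must follow the support down by 0.015 m: δ_0 − R_C·δ_{CC} = 0.015, so R_C = (0.47439 − 0.015)/0.027563 = 16.67 kN.

R_C = 16.67 kN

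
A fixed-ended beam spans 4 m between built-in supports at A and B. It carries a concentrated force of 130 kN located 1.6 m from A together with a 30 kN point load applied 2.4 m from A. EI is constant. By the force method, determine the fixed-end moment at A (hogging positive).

M_A = 86.4 kN·m

Take the two fixed-end moments M_A, M_B as redundants; the released structure is the simple span AB.
Simple-span end rotations at A and B under the given loads:
  at A: point load 130 at a = 1.6: Pab(L + b)/(6LEI) = 133.1/EI
  at B: point load 130 at a = 1.6: Pab(L + a)/(6LEI) = 116.5/EI
  at A: point load 30 at a = 2.4: Pab(L + b)/(6LEI) = 26.88/EI
  at B: point load 30 at a = 2.4: Pab(L + a)/(6LEI) = 30.72/EI
  θ_A0 = 160/EI,  θ_B0 = 147.2/EI
Flexibility coefficients: a unit moment at one end gives L/(3EI) there and L/(6EI) at the far end, so f₁₁ = f₂₂ = 1.333/EI and f₁₂ = f₂₁ = 0.6667/EI.
Compatibility — zero rotation at each built-in end:
  1.333 M_A + 0.6667 M_B = 160
  0.6667 M_A + 1.333 M_B = 147.2
Solving the pair gives M_A = 86.4 kN·m and M_B = 67.2 kN·m (hogging).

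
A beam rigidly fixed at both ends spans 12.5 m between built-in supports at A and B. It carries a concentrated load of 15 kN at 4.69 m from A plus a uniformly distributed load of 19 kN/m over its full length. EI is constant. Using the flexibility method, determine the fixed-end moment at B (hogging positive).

M_B = 263.9 kN·m

Release both end moments; the primary structure is a simply-supported span AB with redundants M_A and M_B.
End rotations of the released simple span under the applied load (×1/EI):
  at A: point load 15 at a = 4.69: Pab(L + b)/(6LEI) = 148.8/EI
  at B: point load 15 at a = 4.69: Pab(L + a)/(6LEI) = 125.9/EI
  at A: UDL 19: wL³/(24EI) = 1546/EI
  at B: UDL 19: wL³/(24EI) = 1546/EI
  θ_A0 = 1695/EI,  θ_B0 = 1672/EI
Flexibility coefficients: a unit moment at one end gives L/(3EI) there and L/(6EI) at the far end, so f₁₁ = f₂₂ = 4.167/EI and f₁₂ = f₂₁ = 2.083/EI.
Compatibility — zero rotation at each built-in end:
  4.167 M_A + 2.083 M_B = 1695
  2.083 M_A + 4.167 M_B = 1672
Solving the pair gives M_A = 274.9 kN·m and M_B = 263.9 kN·m (hogging).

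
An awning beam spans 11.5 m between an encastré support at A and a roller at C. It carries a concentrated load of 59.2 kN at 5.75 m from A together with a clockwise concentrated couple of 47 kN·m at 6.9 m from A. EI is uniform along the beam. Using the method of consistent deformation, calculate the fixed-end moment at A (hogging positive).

Remove the prop at C; the released (primary) structure is a cantilever built in at A.
Primary-structure tip deflection at C by superposition:
  point load 59.2 at a = 5.75: Pa²(3L − a)/(6EI) = 9379/EI
  clockwise couple 47 at a = 6.9: M₀a(2L − a)/(2EI) = 2611/EI
  δ_0 = 11989/EI
Tip deflection under a unit load at C: L³/(3EI) = 507/EI.
The prop prevents deflection at C: R_C = δ_0/δ_{CC} = 11989/507 = 23.65 kN.
Moment equilibrium about A: M_A = Σ(load moments about A) − R_C·L = 387.4 − 23.65×11.5 = 115.4 kN·m.

M_A = 115.4 kN·m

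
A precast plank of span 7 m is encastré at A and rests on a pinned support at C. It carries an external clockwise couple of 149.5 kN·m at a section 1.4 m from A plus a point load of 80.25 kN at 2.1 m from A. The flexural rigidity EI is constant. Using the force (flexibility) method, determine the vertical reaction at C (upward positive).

Choose R_C as the redundant. The primary structure is the cantilever fixed at A.
Downward deflection at the released point C due to the loads:
  clockwise couple 149.5 at a = 1.4: M₀a(2L − a)/(2EI) = 1319/EI
  point load 80.25 at a = 2.1: Pa²(3L − a)/(6EI) = 1115/EI
  δ_0 = 2433/EI
Flexibility coefficient — unit upward force at C: δ_{CC} = L³/(3EI) = 114.3/EI.
The prop prevents deflection at C: R_C = δ_0/δ_{CC} = 2433/114.3 = 21.28 kN.

R_C = 21.28 kN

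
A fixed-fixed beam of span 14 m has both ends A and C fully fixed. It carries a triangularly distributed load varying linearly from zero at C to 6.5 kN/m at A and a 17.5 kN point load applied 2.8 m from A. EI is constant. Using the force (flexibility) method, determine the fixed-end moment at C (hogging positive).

M_C = 50.31 kN·m

Release both end moments; the primary structure is a simply-supported span AC with redundants M_A and M_C.
End rotations of the released simple span under the applied load (×1/EI):
  at A: triangular load, peak 6.5: w₀L³/(45EI) = 396.4/EI
  at C: triangular load, peak 6.5: 7w₀L³/(360EI) = 346.8/EI
  at A: point load 17.5 at a = 2.8: Pab(L + b)/(6LEI) = 164.6/EI
  at C: point load 17.5 at a = 2.8: Pab(L + a)/(6LEI) = 109.8/EI
  θ_A0 = 561/EI,  θ_C0 = 456.6/EI
Flexibility coefficients: a unit moment at one end gives L/(3EI) there and L/(6EI) at the far end, so f₁₁ = f₂₂ = 4.667/EI and f₁₂ = f₂₁ = 2.333/EI.
Compatibility — zero rotation at each built-in end:
  4.667 M_A + 2.333 M_C = 561
  2.333 M_A + 4.667 M_C = 456.6
Solving the pair gives M_A = 95.06 kN·m and M_C = 50.31 kN·m (hogging).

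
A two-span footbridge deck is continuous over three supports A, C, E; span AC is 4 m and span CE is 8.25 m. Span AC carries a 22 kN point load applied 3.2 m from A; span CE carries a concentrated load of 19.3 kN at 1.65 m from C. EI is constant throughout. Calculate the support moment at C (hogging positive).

Insert a hinge at C; M_C is the redundant, and each span becomes simply supported.
Rotations at C on the released spans (each span's end-slope, ×1/EI):
  span AC: point load 22 at a = 3.2: Pab(L + a)/(6LEI) = 16.9/EI
  span CE: point load 19.3 at a = 1.65: Pab(L + b)/(6LEI) = 63.05/EI
  relative rotation θ_0 = (16.9 + 63.05)/EI = 79.95/EI
A unit hogging moment at C produces rotation L₁/(3EI) + L₂/(3EI) = 4.083/EI.
Compatibility: M_C·(L₁+L₂)/(3EI) = θ_0, giving M_C = 19.58 kN·m (hogging).

M_C = 19.58 kN·m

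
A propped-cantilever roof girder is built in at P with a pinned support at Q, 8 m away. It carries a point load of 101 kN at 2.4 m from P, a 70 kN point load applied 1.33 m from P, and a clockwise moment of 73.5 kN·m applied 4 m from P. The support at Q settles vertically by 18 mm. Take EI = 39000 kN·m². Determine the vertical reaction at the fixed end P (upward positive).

Remove the prop at Q; the released (primary) structure is a cantilever built in at P.
Primary-structure tip deflection at Q by superposition:
  point load 101 at a = 2.4: Pa²(3L − a)/(6EI) = 2094/EI
  point load 70 at a = 1.33: Pa²(3L − a)/(6EI) = 467.8/EI
  clockwise couple 73.5 at a = 4: M₀a(2L − a)/(2EI) = 1764/EI
  δ_0 = 4326/EI
Flexibility coefficient — unit upward force at Q: δ_{QQ} = L³/(3EI) = 170.7/EI.
With EI = 39000 kN·m²: δ_0 = 0.11093 m and δ_{QQ} = 0.004376 m/kN.
Compatibility — the beam at Q must follow the support down by 0.018 m: δ_0 − R_Q·δ_{QQ} = 0.018, so R_Q = (0.11093 − 0.018)/0.004376 = 21.24 kN.
Vertical equilibrium: R_P = ΣP − R_Q = 171 − 21.24 = 149.8 kN.

R_P = 149.8 kN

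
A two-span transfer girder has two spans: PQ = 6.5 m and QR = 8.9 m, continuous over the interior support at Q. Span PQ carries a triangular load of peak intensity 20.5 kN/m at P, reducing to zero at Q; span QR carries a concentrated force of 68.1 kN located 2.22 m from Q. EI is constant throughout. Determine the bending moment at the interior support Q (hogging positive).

Take M_Q as the redundant. Released structure: two simple spans PQ and QR with a hinge at Q.
Rotations at Q on the released spans (each span's end-slope, ×1/EI):
  span PQ: triangular load, peak 20.5: 7w₀L³/(360EI) = 109.5/EI
  span QR: point load 68.1 at a = 2.22: Pab(L + b)/(6LEI) = 294.6/EI
  relative rotation θ_0 = (109.5 + 294.6)/EI = 404.1/EI
A unit hogging moment at Q produces rotation L₁/(3EI) + L₂/(3EI) = 5.133/EI.
Slope continuity at Q: θ_0 = M_Q·5.133/EI, so M_Q = 404.1/5.133 = 78.72 kN·m (hogging).

M_Q = 78.72 kN·m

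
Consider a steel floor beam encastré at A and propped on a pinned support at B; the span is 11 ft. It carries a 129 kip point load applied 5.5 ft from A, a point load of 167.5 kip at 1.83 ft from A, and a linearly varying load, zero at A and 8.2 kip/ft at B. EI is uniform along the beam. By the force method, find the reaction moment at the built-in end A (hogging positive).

Choose R_B as the redundant. The primary structure is the cantilever fixed at A.
Downward deflection at the released point B due to the loads:
  point load 129 at a = 5.5: Pa²(3L − a)/(6EI) = 17885/EI
  point load 167.5 at a = 1.83: Pa²(3L − a)/(6EI) = 2914/EI
  triangular load, peak 8.2 at the free end: 11w₀L⁴/(120EI) = 11005/EI
  δ_0 = 31805/EI
Tip deflection under a unit load at B: L³/(3EI) = 443.7/EI.
The prop prevents deflection at B: R_B = δ_0/δ_{BB} = 31805/443.7 = 71.69 kip.
Moment equilibrium about A: M_A = Σ(load moments about A) − R_B·L = 1347 − 71.69×11 = 558.2 kip·ft.

M_A = 558.2 kip·ft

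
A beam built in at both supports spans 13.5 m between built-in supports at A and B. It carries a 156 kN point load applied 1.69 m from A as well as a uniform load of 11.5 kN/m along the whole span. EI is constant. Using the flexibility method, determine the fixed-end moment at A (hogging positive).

M_A = 376.4 kN·m

Take the two fixed-end moments M_A, M_B as redundants; the released structure is the simple span AB.
On the primary (simply-supported) span, the end slopes from the loading are:
  at A: point load 156 at a = 1.69: Pab(L + b)/(6LEI) = 972.9/EI
  at B: point load 156 at a = 1.69: Pab(L + a)/(6LEI) = 583.9/EI
  at A: UDL 11.5: wL³/(24EI) = 1179/EI
  at B: UDL 11.5: wL³/(24EI) = 1179/EI
  θ_A0 = 2152/EI,  θ_B0 = 1763/EI
Flexibility coefficients: a unit moment at one end gives L/(3EI) there and L/(6EI) at the far end, so f₁₁ = f₂₂ = 4.5/EI and f₁₂ = f₂₁ = 2.25/EI.
Compatibility — zero rotation at each built-in end:
  4.5 M_A + 2.25 M_B = 2152
  2.25 M_A + 4.5 M_B = 1763
Solving the pair gives M_A = 376.4 kN·m and M_B = 203.5 kN·m (hogging).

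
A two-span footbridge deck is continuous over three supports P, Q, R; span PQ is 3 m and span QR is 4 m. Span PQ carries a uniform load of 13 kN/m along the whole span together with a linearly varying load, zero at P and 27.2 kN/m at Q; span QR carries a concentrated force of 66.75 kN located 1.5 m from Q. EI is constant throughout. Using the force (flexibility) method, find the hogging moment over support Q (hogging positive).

M_Q = 42.32 kN·m

Release continuity at Q by inserting a hinge; the redundant is the internal moment M_Q. The primary structure is two simply-supported spans PQ and QR.
Rotations at Q on the released spans (each span's end-slope, ×1/EI):
  span PQ: UDL 13: wL³/(24EI) = 14.62/EI
  span PQ: triangular load, peak 27.2: w₀L³/(45EI) = 16.32/EI
  span QR: point load 66.75 at a = 1.5: Pab(L + b)/(6LEI) = 67.79/EI
  relative rotation θ_0 = (30.95 + 67.79)/EI = 98.74/EI
A unit hogging moment at Q produces rotation L₁/(3EI) + L₂/(3EI) = 2.333/EI.
Slope continuity at Q: θ_0 = M_Q·2.333/EI, so M_Q = 98.74/2.333 = 42.32 kN·m (hogging).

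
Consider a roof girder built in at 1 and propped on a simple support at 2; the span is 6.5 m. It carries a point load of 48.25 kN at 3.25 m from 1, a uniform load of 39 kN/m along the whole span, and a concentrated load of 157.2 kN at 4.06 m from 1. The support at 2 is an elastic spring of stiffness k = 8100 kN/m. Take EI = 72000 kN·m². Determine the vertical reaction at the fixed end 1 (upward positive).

Choose R_2 as the redundant. The primary structure is the cantilever fixed at 1.
Downward deflection at the released point 2 due to the loads:
  point load 48.25 at a = 3.25: Pa²(3L − a)/(6EI) = 1380/EI
  UDL 39: wL⁴/(8EI) = 8702/EI
  point load 157.2 at a = 4.06: Pa²(3L − a)/(6EI) = 6668/EI
  δ_0 = 16751/EI
Tip deflection under a unit load at 2: L³/(3EI) = 91.54/EI.
With EI = 72000 kN·m²: δ_0 = 0.23265 m and δ_{22} = 0.001271 m/kN.
Compatibility — the spring shortens by R_2/k under the reaction it provides: δ_0 − R_2·δ_{22} = R_2/k. With 1/k = 0.000123 m/kN, R_2 = δ_0 / (δ_{22} + 1/k) = 0.23265 / (0.001271 + 0.000123) = 166.8 kN.
Vertical equilibrium: R_1 = ΣP − R_2 = 458.9 − 166.8 = 292.2 kN.

R_1 = 292.2 kN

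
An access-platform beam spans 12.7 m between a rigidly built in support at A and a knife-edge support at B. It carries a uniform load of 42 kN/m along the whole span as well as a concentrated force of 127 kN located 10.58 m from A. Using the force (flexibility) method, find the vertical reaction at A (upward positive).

Remove the prop at B; the released (primary) structure is a cantilever built in at A.
Free-end deflection of the primary structure under the applied loading (downward +):
  UDL 42: wL⁴/(8EI) = 136576/EI
  point load 127 at a = 10.58: Pa²(3L − a)/(6EI) = 65204/EI
  δ_0 = 201780/EI
Tip deflection under a unit load at B: L³/(3EI) = 682.8/EI.
The prop prevents deflection at B: R_B = δ_0/δ_{BB} = 201780/682.8 = 295.5 kN.
Vertical equilibrium: R_A = ΣP − R_B = 660.4 − 295.5 = 364.9 kN.

R_A = 364.9 kN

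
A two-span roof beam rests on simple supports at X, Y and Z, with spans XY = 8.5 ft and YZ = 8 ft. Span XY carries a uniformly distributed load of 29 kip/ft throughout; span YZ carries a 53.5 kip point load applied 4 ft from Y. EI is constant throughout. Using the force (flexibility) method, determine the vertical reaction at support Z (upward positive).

R_Z = 5.021 kip

Release continuity at Y by inserting a hinge; the redundant is the internal moment M_Y. The primary structure is two simply-supported spans XY and YZ.
Rotations at Y on the released spans (each span's end-slope, ×1/EI):
  span XY: UDL 29: wL³/(24EI) = 742.1/EI
  span YZ: point load 53.5 at a = 4: Pab(L + b)/(6LEI) = 214/EI
  relative rotation θ_0 = (742.1 + 214)/EI = 956.1/EI
A unit hogging moment at Y produces rotation L₁/(3EI) + L₂/(3EI) = 5.5/EI.
Compatibility: M_Y·(L₁+L₂)/(3EI) = θ_0, giving M_Y = 173.8 kip·ft (hogging).
Span YZ, ΣM about Z: R_Y^{YZ}·8 = 214 + 173.8, so R_Y^{YZ} = 48.48 kip and R_Z = 53.5 − 48.48 = 5.021 kip.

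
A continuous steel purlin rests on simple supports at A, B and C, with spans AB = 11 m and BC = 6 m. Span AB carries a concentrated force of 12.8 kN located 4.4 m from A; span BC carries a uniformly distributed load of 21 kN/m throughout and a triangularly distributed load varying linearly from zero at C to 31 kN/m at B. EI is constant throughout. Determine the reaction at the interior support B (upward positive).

R_B = 149.4 kN

Take M_B as the redundant. Released structure: two simple spans AB and BC with a hinge at B.
Discontinuity in slope at B on the released structure — sum the simple-span end rotations:
  span AB: point load 12.8 at a = 4.4: Pab(L + a)/(6LEI) = 86.73/EI
  span BC: UDL 21: wL³/(24EI) = 189/EI
  span BC: triangular load, peak 31: w₀L³/(45EI) = 148.8/EI
  relative rotation θ_0 = (86.73 + 337.8)/EI = 424.5/EI
A unit hogging moment at B produces rotation L₁/(3EI) + L₂/(3EI) = 5.667/EI.
Compatibility: M_B·(L₁+L₂)/(3EI) = θ_0, giving M_B = 74.92 kN·m (hogging).
Span AB, ΣM about A with M_B applied at B: R_B^{AB}·11 = 56.32 + 74.92, so R_B^{AB} = 11.93 kN and R_A = 12.8 − 11.93 = 0.8693 kN.
Span BC, ΣM about C: R_B^{BC}·6 = 750 + 74.92, so R_B^{BC} = 137.5 kN and R_C = 219 − 137.5 = 81.51 kN.
R_B = 11.93 + 137.5 = 149.4 kN.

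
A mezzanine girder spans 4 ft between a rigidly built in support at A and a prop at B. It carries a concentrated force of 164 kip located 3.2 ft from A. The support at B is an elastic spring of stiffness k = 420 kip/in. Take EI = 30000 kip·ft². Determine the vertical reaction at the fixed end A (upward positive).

Take the reaction at B as the redundant and release it; the primary structure is a cantilever fixed at A.
Primary-structure tip deflection at B by superposition:
  point load 164 at a = 3.2: Pa²(3L − a)/(6EI) = 2463/EI
Flexibility coefficient — unit upward force at B: δ_{BB} = L³/(3EI) = 21.33/EI.
With EI = 30000 kip·ft²: δ_0 = 0.082102 ft and δ_{BB} = 0.000711 ft/kip.
Compatibility — the spring shortens by R_B/k under the reaction it provides: δ_0 − R_B·δ_{BB} = R_B/k. With 1/k = 1/(420×12) ft/kip = 0.000198 ft/kip, R_B = δ_0 / (δ_{BB} + 1/k) = 0.082102 / (0.000711 + 0.000198) = 90.27 kip.
Vertical equilibrium: R_A = ΣP − R_B = 164 − 90.27 = 73.73 kip.

R_A = 73.73 kip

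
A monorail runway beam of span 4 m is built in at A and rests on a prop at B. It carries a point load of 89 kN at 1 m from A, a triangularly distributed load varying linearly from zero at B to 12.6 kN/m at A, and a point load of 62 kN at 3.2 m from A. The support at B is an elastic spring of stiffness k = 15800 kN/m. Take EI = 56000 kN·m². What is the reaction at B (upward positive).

Release the roller at B. Primary structure: cantilever fixed at A.
Downward deflection at the released point B due to the loads:
  point load 89 at a = 1: Pa²(3L − a)/(6EI) = 163.2/EI
  triangular load, peak 12.6 at the fixed end: w₀L⁴/(30EI) = 107.5/EI
  point load 62 at a = 3.2: Pa²(3L − a)/(6EI) = 931.2/EI
  δ_0 = 1202/EI
Flexibility coefficient — unit upward force at B: δ_{BB} = L³/(3EI) = 21.33/EI.
With EI = 56000 kN·m²: δ_0 = 0.021462 m and δ_{BB} = 0.000381 m/kN.
Compatibility — the spring shortens by R_B/k under the reaction it provides: δ_0 − R_B·δ_{BB} = R_B/k. With 1/k = 0.000063 m/kN, R_B = δ_0 / (δ_{BB} + 1/k) = 0.021462 / (0.000381 + 0.000063) = 48.31 kN.

R_B = 48.31 kN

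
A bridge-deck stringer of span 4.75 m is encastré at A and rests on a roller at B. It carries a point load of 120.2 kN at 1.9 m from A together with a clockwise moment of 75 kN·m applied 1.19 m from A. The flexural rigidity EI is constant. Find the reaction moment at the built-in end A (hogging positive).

Choose R_B as the redundant. The primary structure is the cantilever fixed at A.
Primary-structure tip deflection at B by superposition:
  point load 120.2 at a = 1.9: Pa²(3L − a)/(6EI) = 893.2/EI
  clockwise couple 75 at a = 1.19: M₀a(2L − a)/(2EI) = 370.8/EI
  δ_0 = 1264/EI
Flexibility coefficient — unit upward force at B: δ_{BB} = L³/(3EI) = 35.72/EI.
Compatibility at B: δ_0 − R_B·δ_{BB} = 0, so R_B = 1264/35.72 = 35.38 kN.
Moment equilibrium about A: M_A = Σ(load moments about A) − R_B·L = 303.4 − 35.38×4.75 = 135.3 kN·m.

M_A = 135.3 kN·m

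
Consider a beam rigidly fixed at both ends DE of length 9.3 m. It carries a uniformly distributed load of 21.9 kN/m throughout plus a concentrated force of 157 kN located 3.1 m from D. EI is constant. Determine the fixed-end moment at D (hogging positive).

Take the two fixed-end moments M_D, M_E as redundants; the released structure is the simple span DE.
On the primary (simply-supported) span, the end slopes from the loading are:
  at D: UDL 21.9: wL³/(24EI) = 734/EI
  at E: UDL 21.9: wL³/(24EI) = 734/EI
  at D: point load 157 at a = 3.1: Pab(L + b)/(6LEI) = 838.2/EI
  at E: point load 157 at a = 3.1: Pab(L + a)/(6LEI) = 670.6/EI
  θ_D0 = 1572/EI,  θ_E0 = 1405/EI
Flexibility coefficients: a unit moment at one end gives L/(3EI) there and L/(6EI) at the far end, so f₁₁ = f₂₂ = 3.1/EI and f₁₂ = f₂₁ = 1.55/EI.
Compatibility — zero rotation at each built-in end:
  3.1 M_D + 1.55 M_E = 1572
  1.55 M_D + 3.1 M_E = 1405
Solving the pair gives M_D = 374.2 kN·m and M_E = 266 kN·m (hogging).

M_D = 374.2 kN·m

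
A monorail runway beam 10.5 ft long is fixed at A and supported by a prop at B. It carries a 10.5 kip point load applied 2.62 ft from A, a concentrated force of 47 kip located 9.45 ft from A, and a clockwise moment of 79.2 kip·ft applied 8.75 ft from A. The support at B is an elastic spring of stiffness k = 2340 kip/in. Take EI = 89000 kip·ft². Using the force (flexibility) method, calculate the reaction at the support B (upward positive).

R_B = 51.45 kip

Take the reaction at B as the redundant and release it; the primary structure is a cantilever fixed at A.
Downward deflection at the released point B due to the loads:
  point load 10.5 at a = 2.62: Pa²(3L − a)/(6EI) = 346.9/EI
  point load 47 at a = 9.45: Pa²(3L − a)/(6EI) = 15425/EI
  clockwise couple 79.2 at a = 8.75: M₀a(2L − a)/(2EI) = 4245/EI
  δ_0 = 20016/EI
Tip deflection under a unit load at B: L³/(3EI) = 385.9/EI.
With EI = 89000 kip·ft²: δ_0 = 0.2249 ft and δ_{BB} = 0.004336 ft/kip.
Compatibility — the spring shortens by R_B/k under the reaction it provides: δ_0 − R_B·δ_{BB} = R_B/k. With 1/k = 1/(2340×12) ft/kip = 0.000036 ft/kip, R_B = δ_0 / (δ_{BB} + 1/k) = 0.2249 / (0.004336 + 0.000036) = 51.45 kip.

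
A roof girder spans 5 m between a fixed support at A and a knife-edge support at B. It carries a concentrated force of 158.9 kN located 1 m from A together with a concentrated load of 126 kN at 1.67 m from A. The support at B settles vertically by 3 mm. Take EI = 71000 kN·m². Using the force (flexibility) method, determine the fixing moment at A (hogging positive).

M_A = 256.7 kN·m

Choose R_B as the redundant. The primary structure is the cantilever fixed at A.
Deflection at B on the released cantilever, summing each load's contribution:
  point load 158.9 at a = 1: Pa²(3L − a)/(6EI) = 370.8/EI
  point load 126 at a = 1.67: Pa²(3L − a)/(6EI) = 780.7/EI
  δ_0 = 1151/EI
Flexibility coefficient — unit upward force at B: δ_{BB} = L³/(3EI) = 41.67/EI.
With EI = 71000 kN·m²: δ_0 = 0.016218 m and δ_{BB} = 0.000587 m/kN.
Compatibility — the beam at B must follow the support down by 0.003 m: δ_0 − R_B·δ_{BB} = 0.003, so R_B = (0.016218 − 0.003)/0.000587 = 22.52 kN.
Moment equilibrium about A: M_A = Σ(load moments about A) − R_B·L = 369.3 − 22.52×5 = 256.7 kN·m.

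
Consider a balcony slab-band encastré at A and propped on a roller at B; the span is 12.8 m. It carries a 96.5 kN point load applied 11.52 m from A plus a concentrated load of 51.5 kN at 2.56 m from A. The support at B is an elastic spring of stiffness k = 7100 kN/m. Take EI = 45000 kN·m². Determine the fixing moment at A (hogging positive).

Remove the prop at B; the released (primary) structure is a cantilever built in at A.
Downward deflection at the released point B due to the loads:
  point load 96.5 at a = 11.52: Pa²(3L − a)/(6EI) = 57373/EI
  point load 51.5 at a = 2.56: Pa²(3L − a)/(6EI) = 2016/EI
  δ_0 = 59389/EI
Tip deflection under a unit load at B: L³/(3EI) = 699.1/EI.
With EI = 45000 kN·m²: δ_0 = 1.3198 m and δ_{BB} = 0.015534 m/kN.
Compatibility — the spring shortens by R_B/k under the reaction it provides: δ_0 − R_B·δ_{BB} = R_B/k. With 1/k = 0.000141 m/kN, R_B = δ_0 / (δ_{BB} + 1/k) = 1.3198 / (0.015534 + 0.000141) = 84.19 kN.
Moment equilibrium about A: M_A = Σ(load moments about A) − R_B·L = 1244 − 84.19×12.8 = 165.8 kN·m.

M_A = 165.8 kN·m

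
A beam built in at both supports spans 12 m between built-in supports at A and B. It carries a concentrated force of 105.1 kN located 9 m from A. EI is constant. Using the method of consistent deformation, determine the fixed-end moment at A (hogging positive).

M_A = 59.12 kN·m

Release both end moments; the primary structure is a simply-supported span AB with redundants M_A and M_B.
On the primary (simply-supported) span, the end slopes from the loading are:
  at A: point load 105.1 at a = 9: Pab(L + b)/(6LEI) = 591.2/EI
  at B: point load 105.1 at a = 9: Pab(L + a)/(6LEI) = 827.7/EI
  θ_A0 = 591.2/EI,  θ_B0 = 827.7/EI
Flexibility coefficients: a unit moment at one end gives L/(3EI) there and L/(6EI) at the far end, so f₁₁ = f₂₂ = 4/EI and f₁₂ = f₂₁ = 2/EI.
Compatibility — zero rotation at each built-in end:
  4 M_A + 2 M_B = 591.2
  2 M_A + 4 M_B = 827.7
Solving the pair gives M_A = 59.12 kN·m and M_B = 177.4 kN·m (hogging).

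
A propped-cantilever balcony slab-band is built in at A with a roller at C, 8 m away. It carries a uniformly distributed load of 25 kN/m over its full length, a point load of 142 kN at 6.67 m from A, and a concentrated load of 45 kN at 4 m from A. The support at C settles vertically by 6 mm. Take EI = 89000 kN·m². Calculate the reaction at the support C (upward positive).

Release the roller at C. Primary structure: cantilever fixed at A.
Free-end deflection of the primary structure under the applied loading (downward +):
  UDL 25: wL⁴/(8EI) = 12800/EI
  point load 142 at a = 6.67: Pa²(3L − a)/(6EI) = 18247/EI
  point load 45 at a = 4: Pa²(3L − a)/(6EI) = 2400/EI
  δ_0 = 33447/EI
Flexibility coefficient — unit upward force at C: δ_{CC} = L³/(3EI) = 170.7/EI.
With EI = 89000 kN·m²: δ_0 = 0.37581 m and δ_{CC} = 0.001918 m/kN.
Compatibility — the beam at C must follow the support down by 0.006 m: δ_0 − R_C·δ_{CC} = 0.006, so R_C = (0.37581 − 0.006)/0.001918 = 192.8 kN.

R_C = 192.8 kN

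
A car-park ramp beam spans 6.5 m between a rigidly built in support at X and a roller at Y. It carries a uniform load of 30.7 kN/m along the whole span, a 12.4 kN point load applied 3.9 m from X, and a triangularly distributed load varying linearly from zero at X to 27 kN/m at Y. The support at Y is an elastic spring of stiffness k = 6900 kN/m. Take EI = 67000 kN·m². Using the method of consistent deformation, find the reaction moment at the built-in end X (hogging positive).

Take the reaction at Y as the redundant and release it; the primary structure is a cantilever fixed at X.
Downward deflection at the released point Y due to the loads:
  UDL 30.7: wL⁴/(8EI) = 6850/EI
  point load 12.4 at a = 3.9: Pa²(3L − a)/(6EI) = 490.4/EI
  triangular load, peak 27 at the free end: 11w₀L⁴/(120EI) = 4418/EI
  δ_0 = 11759/EI
Flexibility coefficient — unit upward force at Y: δ_{YY} = L³/(3EI) = 91.54/EI.
With EI = 67000 kN·m²: δ_0 = 0.1755 m and δ_{YY} = 0.001366 m/kN.
Compatibility — the spring shortens by R_Y/k under the reaction it provides: δ_0 − R_Y·δ_{YY} = R_Y/k. With 1/k = 0.000145 m/kN, R_Y = δ_0 / (δ_{YY} + 1/k) = 0.1755 / (0.001366 + 0.000145) = 116.1 kN.
Moment equilibrium about X: M_X = Σ(load moments about X) − R_Y·L = 1077 − 116.1×6.5 = 322.3 kN·m.

M_X = 322.3 kN·m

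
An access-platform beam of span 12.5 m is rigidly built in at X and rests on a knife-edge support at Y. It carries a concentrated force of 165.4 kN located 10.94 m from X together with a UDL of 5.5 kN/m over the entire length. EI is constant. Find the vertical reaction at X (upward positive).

Take the reaction at Y as the redundant and release it; the primary structure is a cantilever fixed at X.
Downward deflection at the released point Y due to the loads:
  point load 165.4 at a = 10.94: Pa²(3L − a)/(6EI) = 87629/EI
  UDL 5.5: wL⁴/(8EI) = 16785/EI
  δ_0 = 104413/EI
Tip deflection under a unit load at Y: L³/(3EI) = 651/EI.
Compatibility at Y: δ_0 − R_Y·δ_{YY} = 0, so R_Y = 104413/651 = 160.4 kN.
Vertical equilibrium: R_X = ΣP − R_Y = 234.2 − 160.4 = 73.77 kN.

R_X = 73.77 kN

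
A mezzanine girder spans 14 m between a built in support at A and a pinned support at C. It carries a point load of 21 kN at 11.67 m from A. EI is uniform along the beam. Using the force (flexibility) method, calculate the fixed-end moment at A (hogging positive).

M_A = 23.79 kN·m

Choose R_C as the redundant. The primary structure is the cantilever fixed at A.
Deflection at C on the released cantilever, summing each load's contribution:
  point load 21 at a = 11.67: Pa²(3L − a)/(6EI) = 14457/EI
Tip deflection under a unit load at C: L³/(3EI) = 914.7/EI.
The prop prevents deflection at C: R_C = δ_0/δ_{CC} = 14457/914.7 = 15.81 kN.
Moment equilibrium about A: M_A = Σ(load moments about A) − R_C·L = 245.1 − 15.81×14 = 23.79 kN·m.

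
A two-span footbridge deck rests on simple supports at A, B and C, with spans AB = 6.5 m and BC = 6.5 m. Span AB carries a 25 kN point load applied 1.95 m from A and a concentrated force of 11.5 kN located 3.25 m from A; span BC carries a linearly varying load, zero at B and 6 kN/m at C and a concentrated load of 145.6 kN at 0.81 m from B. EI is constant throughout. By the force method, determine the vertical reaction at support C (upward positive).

R_C = 19.78 kN

Insert a hinge at B; M_B is the redundant, and each span becomes simply supported.
Discontinuity in slope at B on the released structure — sum the simple-span end rotations:
  span AB: point load 25 at a = 1.95: Pab(L + a)/(6LEI) = 48.06/EI
  span AB: point load 11.5 at a = 3.25: Pab(L + a)/(6LEI) = 30.37/EI
  span BC: triangular load, peak 6: 7w₀L³/(360EI) = 32.04/EI
  span BC: point load 145.6 at a = 0.81: Pab(L + b)/(6LEI) = 209.7/EI
  relative rotation θ_0 = (78.43 + 241.8)/EI = 320.2/EI
A unit hogging moment at B produces rotation L₁/(3EI) + L₂/(3EI) = 4.333/EI.
Slope continuity at B: θ_0 = M_B·4.333/EI, so M_B = 320.2/4.333 = 73.9 kN·m (hogging).
Span BC, ΣM about C: R_B^{BC}·6.5 = 870.7 + 73.9, so R_B^{BC} = 145.3 kN and R_C = 165.1 − 145.3 = 19.78 kN.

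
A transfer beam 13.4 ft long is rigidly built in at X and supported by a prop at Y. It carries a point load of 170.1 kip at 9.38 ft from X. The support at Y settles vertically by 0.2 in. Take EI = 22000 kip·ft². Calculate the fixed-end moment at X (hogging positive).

Remove the prop at Y; the released (primary) structure is a cantilever built in at X.
Free-end deflection of the primary structure under the applied loading (downward +):
  point load 170.1 at a = 9.38: Pa²(3L − a)/(6EI) = 76876/EI
Tip deflection under a unit load at Y: L³/(3EI) = 802/EI.
With EI = 22000 kip·ft²: δ_0 = 3.4944 ft and δ_{YY} = 0.036456 ft/kip.
Compatibility — the beam at Y must follow the support down by 0.01667 ft: δ_0 − R_Y·δ_{YY} = 0.01667, so R_Y = (3.4944 − 0.01667)/0.036456 = 95.39 kip.
Moment equilibrium about X: M_X = Σ(load moments about X) − R_Y·L = 1596 − 95.39×13.4 = 317.3 kip·ft.

M_X = 317.3 kip·ft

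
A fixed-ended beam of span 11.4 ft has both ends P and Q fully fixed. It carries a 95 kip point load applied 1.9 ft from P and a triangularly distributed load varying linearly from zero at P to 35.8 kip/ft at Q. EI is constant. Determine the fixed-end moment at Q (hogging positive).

Take the two fixed-end moments M_P, M_Q as redundants; the released structure is the simple span PQ.
Simple-span end rotations at P and Q under the given loads:
  at P: point load 95 at a = 1.9: Pab(L + b)/(6LEI) = 524/EI
  at Q: point load 95 at a = 1.9: Pab(L + a)/(6LEI) = 333.4/EI
  at P: triangular load, peak 35.8: 7w₀L³/(360EI) = 1031/EI
  at Q: triangular load, peak 35.8: w₀L³/(45EI) = 1179/EI
  θ_P0 = 1555/EI,  θ_Q0 = 1512/EI
Flexibility coefficients: a unit moment at one end gives L/(3EI) there and L/(6EI) at the far end, so f₁₁ = f₂₂ = 3.8/EI and f₁₂ = f₂₁ = 1.9/EI.
Compatibility — zero rotation at each built-in end:
  3.8 M_P + 1.9 M_Q = 1555
  1.9 M_P + 3.8 M_Q = 1512
Solving the pair gives M_P = 280.4 kip·ft and M_Q = 257.7 kip·ft (hogging).

M_Q = 257.7 kip·ft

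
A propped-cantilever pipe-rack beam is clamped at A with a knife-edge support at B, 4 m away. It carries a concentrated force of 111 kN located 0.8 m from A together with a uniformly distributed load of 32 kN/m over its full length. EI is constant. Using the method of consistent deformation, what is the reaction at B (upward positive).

R_B = 54.22 kN

Release the roller at B. Primary structure: cantilever fixed at A.
Free-end deflection of the primary structure under the applied loading (downward +):
  point load 111 at a = 0.8: Pa²(3L − a)/(6EI) = 132.6/EI
  UDL 32: wL⁴/(8EI) = 1024/EI
  δ_0 = 1157/EI
Flexibility coefficient — unit upward force at B: δ_{BB} = L³/(3EI) = 21.33/EI.
The prop prevents deflection at B: R_B = δ_0/δ_{BB} = 1157/21.33 = 54.22 kN.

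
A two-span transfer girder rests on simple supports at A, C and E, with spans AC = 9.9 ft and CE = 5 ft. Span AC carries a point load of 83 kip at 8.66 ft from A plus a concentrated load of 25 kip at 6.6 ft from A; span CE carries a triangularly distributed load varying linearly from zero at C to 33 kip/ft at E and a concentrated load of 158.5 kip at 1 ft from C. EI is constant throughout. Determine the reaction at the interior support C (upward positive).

Release continuity at C by inserting a hinge; the redundant is the internal moment M_C. The primary structure is two simply-supported spans AC and CE.
End slopes at the hinge C, treating each span as simply supported:
  span AC: point load 83 at a = 8.66: Pab(L + a)/(6LEI) = 278.5/EI
  span AC: point load 25 at a = 6.6: Pab(L + a)/(6LEI) = 151.2/EI
  span CE: triangular load, peak 33: 7w₀L³/(360EI) = 80.21/EI
  span CE: point load 158.5 at a = 1: Pab(L + b)/(6LEI) = 190.2/EI
  relative rotation θ_0 = (429.7 + 270.4)/EI = 700.1/EI
A unit hogging moment at C produces rotation L₁/(3EI) + L₂/(3EI) = 4.967/EI.
Slope continuity at C: θ_0 = M_C·4.967/EI, so M_C = 700.1/4.967 = 141 kip·ft (hogging).
Span AC, ΣM about A with M_C applied at C: R_C^{AC}·9.9 = 883.8 + 141, so R_C^{AC} = 103.5 kip and R_A = 108 − 103.5 = 4.49 kip.
Span CE, ΣM about E: R_C^{CE}·5 = 771.5 + 141, so R_C^{CE} = 182.5 kip and R_E = 241 − 182.5 = 58.51 kip.
R_C = 103.5 + 182.5 = 286 kip.

R_C = 286 kip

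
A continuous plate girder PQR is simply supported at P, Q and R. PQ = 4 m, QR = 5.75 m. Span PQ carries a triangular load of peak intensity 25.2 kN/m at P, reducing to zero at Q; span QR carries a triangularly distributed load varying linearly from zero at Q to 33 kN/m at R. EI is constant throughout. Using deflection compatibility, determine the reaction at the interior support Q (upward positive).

Release continuity at Q by inserting a hinge; the redundant is the internal moment M_Q. The primary structure is two simply-supported spans PQ and QR.
End slopes at the hinge Q, treating each span as simply supported:
  span PQ: triangular load, peak 25.2: 7w₀L³/(360EI) = 31.36/EI
  span QR: triangular load, peak 33: 7w₀L³/(360EI) = 122/EI
  relative rotation θ_0 = (31.36 + 122)/EI = 153.3/EI
A unit hogging moment at Q produces rotation L₁/(3EI) + L₂/(3EI) = 3.25/EI.
Slope continuity at Q: θ_0 = M_Q·3.25/EI, so M_Q = 153.3/3.25 = 47.18 kN·m (hogging).
Span PQ, ΣM about P with M_Q applied at Q: R_Q^{PQ}·4 = 67.2 + 47.18, so R_Q^{PQ} = 28.6 kN and R_P = 50.4 − 28.6 = 21.8 kN.
Span QR, ΣM about R: R_Q^{QR}·5.75 = 181.8 + 47.18, so R_Q^{QR} = 39.83 kN and R_R = 94.88 − 39.83 = 55.04 kN.
R_Q = 28.6 + 39.83 = 68.43 kN.

R_Q = 68.43 kN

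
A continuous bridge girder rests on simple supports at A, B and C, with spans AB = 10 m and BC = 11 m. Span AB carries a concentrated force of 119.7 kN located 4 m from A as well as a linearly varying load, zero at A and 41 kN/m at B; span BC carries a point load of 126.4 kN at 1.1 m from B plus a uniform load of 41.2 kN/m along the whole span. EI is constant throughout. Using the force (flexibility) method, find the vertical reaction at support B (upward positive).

R_B = 642.2 kN

Release continuity at B by inserting a hinge; the redundant is the internal moment M_B. The primary structure is two simply-supported spans AB and BC.
Rotations at B on the released spans (each span's end-slope, ×1/EI):
  span AB: point load 119.7 at a = 4: Pab(L + a)/(6LEI) = 670.3/EI
  span AB: triangular load, peak 41: w₀L³/(45EI) = 911.1/EI
  span BC: point load 126.4 at a = 1.1: Pab(L + b)/(6LEI) = 435.9/EI
  span BC: UDL 41.2: wL³/(24EI) = 2285/EI
  relative rotation θ_0 = (1581 + 2721)/EI = 4302/EI
A unit hogging moment at B produces rotation L₁/(3EI) + L₂/(3EI) = 7/EI.
Slope continuity at B: θ_0 = M_B·7/EI, so M_B = 4302/7 = 614.6 kN·m (hogging).
Span AB, ΣM about A with M_B applied at B: R_B^{AB}·10 = 1845 + 614.6, so R_B^{AB} = 246 kN and R_A = 324.7 − 246 = 78.69 kN.
Span BC, ΣM about C: R_B^{BC}·11 = 3744 + 614.6, so R_B^{BC} = 396.2 kN and R_C = 579.6 − 396.2 = 183.4 kN.
R_B = 246 + 396.2 = 642.2 kN.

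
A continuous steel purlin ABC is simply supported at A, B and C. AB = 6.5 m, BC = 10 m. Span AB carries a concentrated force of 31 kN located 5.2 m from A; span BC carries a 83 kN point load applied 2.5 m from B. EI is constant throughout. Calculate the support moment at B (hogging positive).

Release continuity at B by inserting a hinge; the redundant is the internal moment M_B. The primary structure is two simply-supported spans AB and BC.
Rotations at B on the released spans (each span's end-slope, ×1/EI):
  span AB: point load 31 at a = 5.2: Pab(L + a)/(6LEI) = 62.87/EI
  span BC: point load 83 at a = 2.5: Pab(L + b)/(6LEI) = 453.9/EI
  relative rotation θ_0 = (62.87 + 453.9)/EI = 516.8/EI
A unit hogging moment at B produces rotation L₁/(3EI) + L₂/(3EI) = 5.5/EI.
Slope continuity at B: θ_0 = M_B·5.5/EI, so M_B = 516.8/5.5 = 93.96 kN·m (hogging).

M_B = 93.96 kN·m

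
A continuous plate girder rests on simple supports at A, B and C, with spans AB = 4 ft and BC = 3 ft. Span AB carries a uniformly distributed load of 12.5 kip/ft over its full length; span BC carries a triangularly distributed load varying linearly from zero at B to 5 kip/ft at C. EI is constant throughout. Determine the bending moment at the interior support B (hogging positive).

Release continuity at B by inserting a hinge; the redundant is the internal moment M_B. The primary structure is two simply-supported spans AB and BC.
Rotations at B on the released spans (each span's end-slope, ×1/EI):
  span AB: UDL 12.5: wL³/(24EI) = 33.33/EI
  span BC: triangular load, peak 5: 7w₀L³/(360EI) = 2.625/EI
  relative rotation θ_0 = (33.33 + 2.625)/EI = 35.96/EI
A unit hogging moment at B produces rotation L₁/(3EI) + L₂/(3EI) = 2.333/EI.
Compatibility: M_B·(L₁+L₂)/(3EI) = θ_0, giving M_B = 15.41 kip·ft (hogging).

M_B = 15.41 kip·ft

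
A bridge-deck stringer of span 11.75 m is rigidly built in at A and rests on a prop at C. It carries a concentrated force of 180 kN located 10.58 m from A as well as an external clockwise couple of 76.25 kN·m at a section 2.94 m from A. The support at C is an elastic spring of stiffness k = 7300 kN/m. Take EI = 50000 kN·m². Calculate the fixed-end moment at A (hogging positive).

M_A = 153.6 kN·m

Take the reaction at C as the redundant and release it; the primary structure is a cantilever fixed at A.
Deflection at C on the released cantilever, summing each load's contribution:
  point load 180 at a = 10.58: Pa²(3L − a)/(6EI) = 82844/EI
  clockwise couple 76.25 at a = 2.94: M₀a(2L − a)/(2EI) = 2305/EI
  δ_0 = 85149/EI
Flexibility coefficient — unit upward force at C: δ_{CC} = L³/(3EI) = 540.7/EI.
With EI = 50000 kN·m²: δ_0 = 1.703 m and δ_{CC} = 0.010815 m/kN.
Compatibility — the spring shortens by R_C/k under the reaction it provides: δ_0 − R_C·δ_{CC} = R_C/k. With 1/k = 0.000137 m/kN, R_C = δ_0 / (δ_{CC} + 1/k) = 1.703 / (0.010815 + 0.000137) = 155.5 kN.
Moment equilibrium about A: M_A = Σ(load moments about A) − R_C·L = 1981 − 155.5×11.75 = 153.6 kN·m.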